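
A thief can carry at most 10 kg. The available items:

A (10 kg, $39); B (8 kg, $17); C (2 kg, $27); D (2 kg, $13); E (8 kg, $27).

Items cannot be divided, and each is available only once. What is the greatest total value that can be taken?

$54

This is a 0/1 knapsack; check combinations near the capacity.
- C+E: weight 2+8=10, value 27+27=54
- B+C: weight 8+2=10, value 17+27=44
- C+D: weight 2+2=4, value 27+13=40
Best: $54.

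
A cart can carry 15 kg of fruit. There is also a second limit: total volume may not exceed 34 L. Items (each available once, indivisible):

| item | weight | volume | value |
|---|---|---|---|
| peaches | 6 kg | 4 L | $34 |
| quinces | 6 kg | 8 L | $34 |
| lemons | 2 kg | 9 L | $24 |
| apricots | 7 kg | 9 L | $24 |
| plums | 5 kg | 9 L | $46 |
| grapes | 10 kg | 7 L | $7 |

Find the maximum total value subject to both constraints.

Feasible sets respecting both limits:
- peaches+lemons+plums: weight 13, volume 22, value 104
- quinces+lemons+plums: weight 13, volume 26, value 104
- lemons+apricots+plums: weight 14, volume 27, value 94
- peaches+quinces+lemons: weight 14, volume 21, value 92
Best: $104.

$104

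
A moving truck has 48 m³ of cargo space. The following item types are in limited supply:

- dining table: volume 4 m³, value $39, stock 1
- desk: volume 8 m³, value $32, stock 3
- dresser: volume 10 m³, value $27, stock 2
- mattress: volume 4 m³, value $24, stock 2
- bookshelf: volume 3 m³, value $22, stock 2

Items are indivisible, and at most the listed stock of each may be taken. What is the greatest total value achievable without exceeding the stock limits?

Best selections within volume 48 and stock limits:
- 1×dining table + 3×desk + 1×dresser + 1×mattress + 2×bookshelf: volume 48, value 230
- 1×dining table + 3×desk + 2×mattress + 2×bookshelf: volume 42, value 227
- 1×dining table + 2×desk + 1×dresser + 2×mattress + 2×bookshelf: volume 44, value 222
- 1×dining table + 1×desk + 2×dresser + 2×mattress + 2×bookshelf: volume 46, value 217
Best: $230.

$230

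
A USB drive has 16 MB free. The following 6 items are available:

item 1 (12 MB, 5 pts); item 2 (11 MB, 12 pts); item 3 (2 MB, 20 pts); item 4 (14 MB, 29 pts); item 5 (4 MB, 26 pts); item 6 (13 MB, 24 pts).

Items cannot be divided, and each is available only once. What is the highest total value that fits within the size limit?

Check high-value combinations within 16 MB:
- item 3+item 4: size 2+14=16, value 20+29=49
- item 3+item 5: size 2+4=6, value 20+26=46
- item 3+item 6: size 2+13=15, value 20+24=44
- item 2+item 5: size 11+4=15, value 12+26=38
- item 2+item 3: size 11+2=13, value 12+20=32
Best: 49 pts.

49 pts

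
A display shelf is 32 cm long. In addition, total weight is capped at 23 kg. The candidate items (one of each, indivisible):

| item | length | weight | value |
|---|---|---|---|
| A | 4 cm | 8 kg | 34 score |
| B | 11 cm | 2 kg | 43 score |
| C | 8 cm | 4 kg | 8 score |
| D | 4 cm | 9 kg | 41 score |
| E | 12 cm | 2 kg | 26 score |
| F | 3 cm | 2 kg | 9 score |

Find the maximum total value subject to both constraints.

144 score

Feasible sets respecting both limits:
- A+B+D+E: length 31, weight 21, value 144
- A+B+D+F: length 22, weight 21, value 127
- A+B+C+D: length 27, weight 23, value 126
- B+D+E+F: length 30, weight 15, value 119
Best: 144 score.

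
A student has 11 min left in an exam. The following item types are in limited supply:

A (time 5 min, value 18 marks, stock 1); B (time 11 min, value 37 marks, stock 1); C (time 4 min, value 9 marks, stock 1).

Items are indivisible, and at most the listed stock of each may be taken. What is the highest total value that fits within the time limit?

Best selections within time 11 and stock limits:
- 1×B: time 11, value 37
- 1×A + 1×C: time 9, value 27
- 1×A: time 5, value 18
Best: 37 marks.

37 marks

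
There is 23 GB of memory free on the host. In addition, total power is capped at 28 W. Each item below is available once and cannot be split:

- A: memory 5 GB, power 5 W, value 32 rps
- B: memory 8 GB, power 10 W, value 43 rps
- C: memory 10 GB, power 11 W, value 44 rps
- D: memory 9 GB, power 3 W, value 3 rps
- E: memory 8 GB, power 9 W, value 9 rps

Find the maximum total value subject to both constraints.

119 rps

Feasible sets respecting both limits:
- A+B+C: memory 23, power 26, value 119
- B+C: memory 18, power 21, value 87
- A+C+E: memory 23, power 25, value 85
- A+B+E: memory 21, power 24, value 84
Best: 119 rps.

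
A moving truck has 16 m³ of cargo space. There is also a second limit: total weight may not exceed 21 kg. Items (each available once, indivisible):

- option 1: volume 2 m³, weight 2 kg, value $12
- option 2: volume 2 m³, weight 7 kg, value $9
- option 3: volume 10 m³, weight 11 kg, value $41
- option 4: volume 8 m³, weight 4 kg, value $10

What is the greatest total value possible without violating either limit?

Feasible sets respecting both limits:
- option 1+option 2+option 3: volume 14, weight 20, value 62
- option 1+option 3: volume 12, weight 13, value 53
- option 2+option 3: volume 12, weight 18, value 50
Best: $62.

$62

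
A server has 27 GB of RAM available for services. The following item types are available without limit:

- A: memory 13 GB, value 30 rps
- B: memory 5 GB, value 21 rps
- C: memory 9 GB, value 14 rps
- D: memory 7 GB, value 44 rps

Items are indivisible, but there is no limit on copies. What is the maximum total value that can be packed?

Best value-per-unit is D at 44/7; filling with it alone gives 3×44 = 132.
Optimal mix: 1×B + 3×D → memory 26, value 153.

153 rps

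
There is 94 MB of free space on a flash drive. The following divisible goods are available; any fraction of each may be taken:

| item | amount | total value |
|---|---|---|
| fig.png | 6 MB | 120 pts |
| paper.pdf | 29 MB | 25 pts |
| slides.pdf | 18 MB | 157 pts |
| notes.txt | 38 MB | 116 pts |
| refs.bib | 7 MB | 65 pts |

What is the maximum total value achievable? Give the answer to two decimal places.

479.55

Take in order of value per unit:
- fig.png (120/6 per unit): all 6 → value 120, running total 120.00
- refs.bib (65/7 per unit): all 7 → value 65, running total 185.00
- slides.pdf (157/18 per unit): all 18 → value 157, running total 342.00
- notes.txt (116/38 per unit): all 38 → value 116, running total 458.00
- paper.pdf (25/29 per unit): 25 of 29 → value 25×25/29 = 21.5517, running total 479.55
Total 479.55.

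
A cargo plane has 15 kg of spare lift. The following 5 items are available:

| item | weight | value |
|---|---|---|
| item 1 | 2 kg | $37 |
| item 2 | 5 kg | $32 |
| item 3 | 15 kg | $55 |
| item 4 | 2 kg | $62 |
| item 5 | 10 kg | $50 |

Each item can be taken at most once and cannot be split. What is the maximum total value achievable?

$149

Check high-value combinations within 15 kg:
- item 1+item 4+item 5: weight 2+2+10=14, value 37+62+50=149
- item 1+item 2+item 4: weight 2+5+2=9, value 37+32+62=131
- item 4+item 5: weight 2+10=12, value 62+50=112
- item 1+item 4: weight 2+2=4, value 37+62=99
- item 2+item 4: weight 5+2=7, value 32+62=94
Best: $149.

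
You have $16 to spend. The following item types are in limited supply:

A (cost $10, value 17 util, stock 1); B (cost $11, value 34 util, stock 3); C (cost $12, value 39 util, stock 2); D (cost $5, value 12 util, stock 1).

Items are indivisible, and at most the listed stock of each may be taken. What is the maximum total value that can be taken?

46 util

Best selections within cost 16 and stock limits:
- 1×B + 1×D: cost 16, value 46
- 1×C: cost 12, value 39
Best: 46 util.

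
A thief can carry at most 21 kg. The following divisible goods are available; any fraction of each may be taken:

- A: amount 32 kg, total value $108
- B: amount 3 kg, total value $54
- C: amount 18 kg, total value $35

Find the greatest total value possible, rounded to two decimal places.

Take in order of value per unit:
- B (54/3 per unit): all 3 → value 54, running total 54.00
- A (108/32 per unit): 18 of 32 → value 18×108/32 = 60.7500, running total 114.75
Total 114.75.

114.75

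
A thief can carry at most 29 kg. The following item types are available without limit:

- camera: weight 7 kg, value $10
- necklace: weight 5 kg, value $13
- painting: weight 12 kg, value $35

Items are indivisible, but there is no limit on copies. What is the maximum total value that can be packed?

Best value-per-unit is painting at 35/12; filling with it alone gives 2×35 = 70.
Optimal mix: 1×necklace + 2×painting → weight 29, value 83.

$83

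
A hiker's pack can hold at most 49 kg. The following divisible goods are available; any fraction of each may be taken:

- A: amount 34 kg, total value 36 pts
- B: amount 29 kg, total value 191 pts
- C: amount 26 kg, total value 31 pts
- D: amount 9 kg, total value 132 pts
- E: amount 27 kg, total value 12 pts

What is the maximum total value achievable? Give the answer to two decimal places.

336.12

Take in order of value per unit:
- D (132/9 per unit): all 9 → value 132, running total 132.00
- B (191/29 per unit): all 29 → value 191, running total 323.00
- C (31/26 per unit): 11 of 26 → value 11×31/26 = 13.1154, running total 336.12
Total 336.12.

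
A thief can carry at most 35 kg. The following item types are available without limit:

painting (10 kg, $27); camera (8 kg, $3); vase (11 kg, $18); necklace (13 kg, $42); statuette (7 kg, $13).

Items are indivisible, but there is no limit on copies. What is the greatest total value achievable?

$97

Best value-per-unit is necklace at 42/13; filling with it alone gives 2×42 = 84.
Optimal mix: 2×necklace + 1×statuette → weight 33, value 97.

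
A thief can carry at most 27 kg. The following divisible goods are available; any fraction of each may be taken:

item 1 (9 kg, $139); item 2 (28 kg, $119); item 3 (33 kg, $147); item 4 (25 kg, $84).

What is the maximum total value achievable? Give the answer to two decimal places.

Take in order of value per unit:
- item 1 (139/9 per unit): all 9 → value 139, running total 139.00
- item 3 (147/33 per unit): 18 of 33 → value 18×147/33 = 80.1818, running total 219.18
Total 219.18.

219.18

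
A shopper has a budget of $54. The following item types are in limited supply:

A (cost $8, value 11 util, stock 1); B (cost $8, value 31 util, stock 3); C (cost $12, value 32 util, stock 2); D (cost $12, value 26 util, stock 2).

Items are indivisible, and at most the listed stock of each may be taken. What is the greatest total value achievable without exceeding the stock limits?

157 util

Best selections within cost 54 and stock limits:
- 3×B + 2×C: cost 48, value 157
- 2×B + 2×C + 1×D: cost 52, value 152
- 3×B + 1×C + 1×D: cost 48, value 151
Best: 157 util.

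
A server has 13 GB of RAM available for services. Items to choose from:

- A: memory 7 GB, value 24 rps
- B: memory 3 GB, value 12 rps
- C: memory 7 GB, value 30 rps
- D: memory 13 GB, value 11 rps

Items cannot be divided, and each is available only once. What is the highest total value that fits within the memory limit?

42 rps

Check high-value combinations within 13 GB:
- B+C: memory 3+7=10, value 12+30=42
- A+B: memory 7+3=10, value 24+12=36
- C: memory 7, value 30
Best: 42 rps.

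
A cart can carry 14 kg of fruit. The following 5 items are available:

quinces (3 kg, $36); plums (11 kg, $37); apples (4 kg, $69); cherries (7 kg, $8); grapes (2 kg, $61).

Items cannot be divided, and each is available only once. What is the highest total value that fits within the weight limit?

Check high-value combinations within 14 kg:
- quinces+apples+grapes: weight 3+4+2=9, value 36+69+61=166
- apples+cherries+grapes: weight 4+7+2=13, value 69+8+61=138
- apples+grapes: weight 4+2=6, value 69+61=130
Best: $166.

$166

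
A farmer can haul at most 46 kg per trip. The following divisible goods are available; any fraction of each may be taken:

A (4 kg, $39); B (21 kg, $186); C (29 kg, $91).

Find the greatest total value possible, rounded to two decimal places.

290.90

Take in order of value per unit:
- A (39/4 per unit): all 4 → value 39, running total 39.00
- B (186/21 per unit): all 21 → value 186, running total 225.00
- C (91/29 per unit): 21 of 29 → value 21×91/29 = 65.8966, running total 290.90
Total 290.90.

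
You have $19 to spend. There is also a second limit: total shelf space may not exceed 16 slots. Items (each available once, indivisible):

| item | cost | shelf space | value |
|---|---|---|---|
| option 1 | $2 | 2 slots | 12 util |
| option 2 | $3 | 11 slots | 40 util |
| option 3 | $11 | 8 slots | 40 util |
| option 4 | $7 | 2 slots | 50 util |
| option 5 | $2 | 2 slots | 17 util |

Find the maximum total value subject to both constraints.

Feasible sets respecting both limits:
- option 2+option 4+option 5: cost 12, shelf space 15, value 107
- option 1+option 2+option 4: cost 12, shelf space 15, value 102
- option 2+option 4: cost 10, shelf space 13, value 90
- option 3+option 4: cost 18, shelf space 10, value 90
Best: 107 util.

107 util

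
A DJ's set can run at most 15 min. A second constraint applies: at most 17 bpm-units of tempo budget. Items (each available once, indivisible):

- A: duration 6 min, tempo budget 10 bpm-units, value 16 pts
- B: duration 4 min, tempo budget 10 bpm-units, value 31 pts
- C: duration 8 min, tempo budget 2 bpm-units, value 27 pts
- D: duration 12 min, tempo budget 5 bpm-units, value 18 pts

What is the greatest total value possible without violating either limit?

58 pts

Feasible sets respecting both limits:
- B+C: duration 12, tempo budget 12, value 58
- A+C: duration 14, tempo budget 12, value 43
- B: duration 4, tempo budget 10, value 31
Best: 58 pts.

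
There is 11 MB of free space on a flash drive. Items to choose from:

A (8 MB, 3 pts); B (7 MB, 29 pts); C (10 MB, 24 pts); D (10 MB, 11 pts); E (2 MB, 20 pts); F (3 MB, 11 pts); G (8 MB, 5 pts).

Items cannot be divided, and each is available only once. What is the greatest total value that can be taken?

Check high-value combinations within 11 MB:
- B+E: size 7+2=9, value 29+20=49
- B+F: size 7+3=10, value 29+11=40
- E+F: size 2+3=5, value 20+11=31
- B: size 7, value 29
- E+G: size 2+8=10, value 20+5=25
Best: 49 pts.

49 pts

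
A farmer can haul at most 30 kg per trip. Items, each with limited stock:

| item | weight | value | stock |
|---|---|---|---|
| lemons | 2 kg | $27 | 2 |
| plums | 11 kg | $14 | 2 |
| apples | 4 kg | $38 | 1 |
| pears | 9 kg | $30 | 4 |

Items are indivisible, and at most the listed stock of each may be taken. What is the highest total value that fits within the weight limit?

$152

Best selections within weight 30 and stock limits:
- 2×lemons + 1×apples + 2×pears: weight 26, value 152
- 2×lemons + 1×plums + 1×apples + 1×pears: weight 28, value 136
Best: $152.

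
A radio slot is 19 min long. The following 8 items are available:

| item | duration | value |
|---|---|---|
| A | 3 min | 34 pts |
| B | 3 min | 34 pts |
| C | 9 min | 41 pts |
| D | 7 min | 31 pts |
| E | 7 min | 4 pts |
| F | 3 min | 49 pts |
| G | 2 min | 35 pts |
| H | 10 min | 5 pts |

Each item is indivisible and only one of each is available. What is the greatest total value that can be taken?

183 pts

This is a 0/1 knapsack; check combinations near the capacity.
- A+B+D+F+G: duration 3+3+7+3+2=18, value 34+34+31+49+35=183
- A+C+F+G: duration 3+9+3+2=17, value 34+41+49+35=159
- B+C+F+G: duration 3+9+3+2=17, value 34+41+49+35=159
- A+B+C+F: duration 3+3+9+3=18, value 34+34+41+49=158
Best: 183 pts.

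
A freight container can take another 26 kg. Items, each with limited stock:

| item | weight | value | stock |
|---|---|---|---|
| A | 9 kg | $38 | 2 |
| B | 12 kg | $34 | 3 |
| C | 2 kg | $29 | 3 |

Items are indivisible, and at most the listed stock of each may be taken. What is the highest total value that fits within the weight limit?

$163

Top feasible selections:
- 2×A + 3×C: weight 24, value 163
- 2×A + 2×C: weight 22, value 134
- 1×A + 1×B + 2×C: weight 25, value 130
Best: $163.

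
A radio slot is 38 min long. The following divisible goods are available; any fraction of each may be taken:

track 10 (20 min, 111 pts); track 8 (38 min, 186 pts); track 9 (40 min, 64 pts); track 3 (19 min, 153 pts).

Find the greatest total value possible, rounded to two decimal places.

258.45

Take in order of value per unit:
- track 3 (153/19 per unit): all 19 → value 153, running total 153.00
- track 10 (111/20 per unit): 19 of 20 → value 19×111/20 = 105.4500, running total 258.45
Total 258.45.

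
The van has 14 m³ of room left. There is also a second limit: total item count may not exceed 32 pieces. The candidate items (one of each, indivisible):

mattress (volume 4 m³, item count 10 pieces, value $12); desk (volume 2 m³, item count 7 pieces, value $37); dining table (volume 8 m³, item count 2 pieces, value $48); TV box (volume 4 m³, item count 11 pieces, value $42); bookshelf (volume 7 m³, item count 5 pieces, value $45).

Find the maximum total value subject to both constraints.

Feasible sets respecting both limits:
- desk+dining table+TV box: volume 14, item count 20, value 127
- desk+TV box+bookshelf: volume 13, item count 23, value 124
- mattress+desk+dining table: volume 14, item count 19, value 97
Best: $127.

$127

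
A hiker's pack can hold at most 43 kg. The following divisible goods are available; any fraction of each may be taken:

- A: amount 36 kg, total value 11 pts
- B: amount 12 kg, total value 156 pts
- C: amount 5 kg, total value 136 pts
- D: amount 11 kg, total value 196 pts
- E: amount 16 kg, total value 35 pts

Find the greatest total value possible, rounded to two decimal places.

520.81

Take in order of value per unit:
- C (136/5 per unit): all 5 → value 136, running total 136.00
- D (196/11 per unit): all 11 → value 196, running total 332.00
- B (156/12 per unit): all 12 → value 156, running total 488.00
- E (35/16 per unit): 15 of 16 → value 15×35/16 = 32.8125, running total 520.81
Total 520.81.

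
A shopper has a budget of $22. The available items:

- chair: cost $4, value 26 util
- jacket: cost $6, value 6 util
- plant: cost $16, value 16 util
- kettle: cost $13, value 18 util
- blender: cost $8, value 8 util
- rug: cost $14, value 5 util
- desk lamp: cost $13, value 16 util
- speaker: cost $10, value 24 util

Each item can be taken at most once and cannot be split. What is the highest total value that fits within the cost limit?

58 util

Check high-value combinations within $22:
- chair+blender+speaker: cost 4+8+10=22, value 26+8+24=58
- chair+jacket+speaker: cost 4+6+10=20, value 26+6+24=56
- chair+speaker: cost 4+10=14, value 26+24=50
- chair+kettle: cost 4+13=17, value 26+18=44
- chair+desk lamp: cost 4+13=17, value 26+16=42
Best: 58 util.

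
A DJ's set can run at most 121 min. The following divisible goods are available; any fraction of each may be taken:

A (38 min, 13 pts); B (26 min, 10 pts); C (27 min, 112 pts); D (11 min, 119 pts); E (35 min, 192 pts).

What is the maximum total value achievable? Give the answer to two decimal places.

Take in order of value per unit:
- D (119/11 per unit): all 11 → value 119, running total 119.00
- E (192/35 per unit): all 35 → value 192, running total 311.00
- C (112/27 per unit): all 27 → value 112, running total 423.00
- B (10/26 per unit): all 26 → value 10, running total 433.00
- A (13/38 per unit): 22 of 38 → value 22×13/38 = 7.5263, running total 440.53
Total 440.53.

440.53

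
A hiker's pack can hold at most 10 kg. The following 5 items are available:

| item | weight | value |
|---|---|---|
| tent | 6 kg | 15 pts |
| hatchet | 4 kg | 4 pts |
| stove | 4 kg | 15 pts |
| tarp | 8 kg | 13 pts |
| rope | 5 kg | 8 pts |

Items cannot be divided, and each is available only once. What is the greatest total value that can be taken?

Check high-value combinations within 10 kg:
- tent+stove: weight 6+4=10, value 15+15=30
- stove+rope: weight 4+5=9, value 15+8=23
- hatchet+stove: weight 4+4=8, value 4+15=19
- tent+hatchet: weight 6+4=10, value 15+4=19
Best: 30 pts.

30 pts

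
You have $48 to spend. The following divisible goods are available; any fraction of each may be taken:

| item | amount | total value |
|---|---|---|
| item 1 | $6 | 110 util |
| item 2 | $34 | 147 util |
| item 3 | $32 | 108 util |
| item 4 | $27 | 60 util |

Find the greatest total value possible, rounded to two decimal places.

284.00

Take in order of value per unit:
- item 1 (110/6 per unit): all 6 → value 110, running total 110.00
- item 2 (147/34 per unit): all 34 → value 147, running total 257.00
- item 3 (108/32 per unit): 8 of 32 → value 8×108/32 = 27.0000, running total 284.00
Total 284.00.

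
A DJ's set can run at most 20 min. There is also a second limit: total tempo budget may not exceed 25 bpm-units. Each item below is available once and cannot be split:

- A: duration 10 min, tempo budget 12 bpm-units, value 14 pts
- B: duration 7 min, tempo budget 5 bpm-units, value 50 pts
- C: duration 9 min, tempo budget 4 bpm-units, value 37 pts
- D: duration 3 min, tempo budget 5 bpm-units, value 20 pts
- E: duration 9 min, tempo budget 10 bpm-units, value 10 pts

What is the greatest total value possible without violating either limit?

107 pts

Feasible sets respecting both limits:
- B+C+D: duration 19, tempo budget 14, value 107
- B+C: duration 16, tempo budget 9, value 87
- A+B+D: duration 20, tempo budget 22, value 84
Best: 107 pts.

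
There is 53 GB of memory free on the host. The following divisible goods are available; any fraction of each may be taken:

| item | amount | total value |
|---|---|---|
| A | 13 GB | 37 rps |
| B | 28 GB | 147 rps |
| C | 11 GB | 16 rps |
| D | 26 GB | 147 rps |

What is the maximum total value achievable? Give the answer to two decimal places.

288.75

Take in order of value per unit:
- D (147/26 per unit): all 26 → value 147, running total 147.00
- B (147/28 per unit): 27 of 28 → value 27×147/28 = 141.7500, running total 288.75
Total 288.75.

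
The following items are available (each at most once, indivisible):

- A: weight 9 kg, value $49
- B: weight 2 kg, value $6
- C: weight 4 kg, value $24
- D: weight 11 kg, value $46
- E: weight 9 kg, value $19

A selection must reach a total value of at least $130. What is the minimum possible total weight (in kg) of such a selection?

Subsets with value ≥ 130, sorted by total weight:
- A+C+D+E: weight 33, value 138
- A+B+C+D+E: weight 35, value 144
Minimum weight: 33 kg.

33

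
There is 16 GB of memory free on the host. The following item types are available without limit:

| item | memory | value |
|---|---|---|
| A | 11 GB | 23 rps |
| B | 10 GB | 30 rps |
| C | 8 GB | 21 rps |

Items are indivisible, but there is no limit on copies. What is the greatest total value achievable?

42 rps

Best value-per-unit is B at 30/10; filling with it alone gives 1×30 = 30.
Optimal mix: 2×C → memory 16, value 42.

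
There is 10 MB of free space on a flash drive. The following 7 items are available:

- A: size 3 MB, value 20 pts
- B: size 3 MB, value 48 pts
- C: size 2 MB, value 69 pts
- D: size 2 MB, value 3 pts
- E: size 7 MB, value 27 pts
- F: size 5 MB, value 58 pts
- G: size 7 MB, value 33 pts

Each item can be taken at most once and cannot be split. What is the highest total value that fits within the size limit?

175 pts

Check high-value combinations within 10 MB:
- B+C+F: size 3+2+5=10, value 48+69+58=175
- A+C+F: size 3+2+5=10, value 20+69+58=147
- A+B+C+D: size 3+3+2+2=10, value 20+48+69+3=140
Best: 175 pts.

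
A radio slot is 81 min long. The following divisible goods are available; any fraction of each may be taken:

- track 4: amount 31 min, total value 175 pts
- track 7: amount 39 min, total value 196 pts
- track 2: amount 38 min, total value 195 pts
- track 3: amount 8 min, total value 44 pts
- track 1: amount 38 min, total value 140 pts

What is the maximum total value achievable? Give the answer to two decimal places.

434.10

Take in order of value per unit:
- track 4 (175/31 per unit): all 31 → value 175, running total 175.00
- track 3 (44/8 per unit): all 8 → value 44, running total 219.00
- track 2 (195/38 per unit): all 38 → value 195, running total 414.00
- track 7 (196/39 per unit): 4 of 39 → value 4×196/39 = 20.1026, running total 434.10
Total 434.10.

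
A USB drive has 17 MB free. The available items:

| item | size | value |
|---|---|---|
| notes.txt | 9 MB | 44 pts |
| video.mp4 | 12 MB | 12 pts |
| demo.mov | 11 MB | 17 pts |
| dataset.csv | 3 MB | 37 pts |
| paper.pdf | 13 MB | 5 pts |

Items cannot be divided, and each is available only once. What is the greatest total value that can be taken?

This is a 0/1 knapsack; check combinations near the capacity.
- notes.txt+dataset.csv: size 9+3=12, value 44+37=81
- demo.mov+dataset.csv: size 11+3=14, value 17+37=54
- video.mp4+dataset.csv: size 12+3=15, value 12+37=49
- notes.txt: size 9, value 44
- dataset.csv+paper.pdf: size 3+13=16, value 37+5=42
Best: 81 pts.

81 pts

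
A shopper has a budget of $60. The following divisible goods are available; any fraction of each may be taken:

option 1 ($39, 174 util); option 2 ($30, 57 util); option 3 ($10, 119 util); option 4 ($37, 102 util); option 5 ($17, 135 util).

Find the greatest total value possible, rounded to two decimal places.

401.23

Take in order of value per unit:
- option 3 (119/10 per unit): all 10 → value 119, running total 119.00
- option 5 (135/17 per unit): all 17 → value 135, running total 254.00
- option 1 (174/39 per unit): 33 of 39 → value 33×174/39 = 147.2308, running total 401.23
Total 401.23.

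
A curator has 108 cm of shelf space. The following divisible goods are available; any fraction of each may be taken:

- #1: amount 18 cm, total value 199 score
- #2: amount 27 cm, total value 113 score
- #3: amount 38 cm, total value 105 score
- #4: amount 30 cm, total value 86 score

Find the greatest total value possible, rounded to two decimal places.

489.18

Take in order of value per unit:
- #1 (199/18 per unit): all 18 → value 199, running total 199.00
- #2 (113/27 per unit): all 27 → value 113, running total 312.00
- #4 (86/30 per unit): all 30 → value 86, running total 398.00
- #3 (105/38 per unit): 33 of 38 → value 33×105/38 = 91.1842, running total 489.18
Total 489.18.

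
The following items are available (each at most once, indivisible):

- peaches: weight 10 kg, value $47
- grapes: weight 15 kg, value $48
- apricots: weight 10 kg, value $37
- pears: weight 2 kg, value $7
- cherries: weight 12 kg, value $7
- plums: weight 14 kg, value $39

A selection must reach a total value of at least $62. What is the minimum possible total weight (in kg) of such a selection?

Subsets with value ≥ 62, sorted by total weight:
- peaches+apricots: weight 20, value 84
- peaches+apricots+pears: weight 22, value 91
Minimum weight: 20 kg.

20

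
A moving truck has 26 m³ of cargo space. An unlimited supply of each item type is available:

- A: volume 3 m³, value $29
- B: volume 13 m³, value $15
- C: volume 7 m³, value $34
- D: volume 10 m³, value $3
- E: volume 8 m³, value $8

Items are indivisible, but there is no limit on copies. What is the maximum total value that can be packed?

Best value-per-unit is A at 29/3, and filling with it alone uses volume 8×3=24. No mix of the others beats 8×29 = 232.

$232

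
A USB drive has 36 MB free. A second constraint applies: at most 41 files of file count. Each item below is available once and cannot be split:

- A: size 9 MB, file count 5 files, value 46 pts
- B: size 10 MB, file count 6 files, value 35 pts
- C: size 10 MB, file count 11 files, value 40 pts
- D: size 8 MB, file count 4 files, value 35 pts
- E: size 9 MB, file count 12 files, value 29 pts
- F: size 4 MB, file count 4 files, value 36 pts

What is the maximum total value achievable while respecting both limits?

157 pts

Feasible sets respecting both limits:
- A+B+C+F: size 33, file count 26, value 157
- A+C+D+F: size 31, file count 24, value 157
- A+B+D+F: size 31, file count 19, value 152
Best: 157 pts.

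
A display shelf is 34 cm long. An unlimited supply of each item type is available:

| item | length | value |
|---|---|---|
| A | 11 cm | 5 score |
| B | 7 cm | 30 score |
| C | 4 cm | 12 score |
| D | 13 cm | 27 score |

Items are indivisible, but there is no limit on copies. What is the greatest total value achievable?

Best value-per-unit is B at 30/7; filling with it alone gives 4×30 = 120.
Optimal mix: 4×B + 1×C → length 32, value 132.

132 score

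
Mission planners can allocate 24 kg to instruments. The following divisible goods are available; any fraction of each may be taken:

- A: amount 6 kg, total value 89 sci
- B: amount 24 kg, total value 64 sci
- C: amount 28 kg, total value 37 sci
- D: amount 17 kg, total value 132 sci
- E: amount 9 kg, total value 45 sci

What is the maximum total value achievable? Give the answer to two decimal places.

Take in order of value per unit:
- A (89/6 per unit): all 6 → value 89, running total 89.00
- D (132/17 per unit): all 17 → value 132, running total 221.00
- E (45/9 per unit): 1 of 9 → value 1×45/9 = 5.0000, running total 226.00
Total 226.00.

226.00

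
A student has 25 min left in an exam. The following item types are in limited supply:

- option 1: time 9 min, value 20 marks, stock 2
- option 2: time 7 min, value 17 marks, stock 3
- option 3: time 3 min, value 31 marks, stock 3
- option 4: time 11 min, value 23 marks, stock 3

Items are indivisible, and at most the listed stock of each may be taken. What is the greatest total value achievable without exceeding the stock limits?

130 marks

Top feasible selections:
- 1×option 1 + 1×option 2 + 3×option 3: time 25, value 130
- 2×option 2 + 3×option 3: time 23, value 127
- 3×option 3 + 1×option 4: time 20, value 116
Best: 130 marks.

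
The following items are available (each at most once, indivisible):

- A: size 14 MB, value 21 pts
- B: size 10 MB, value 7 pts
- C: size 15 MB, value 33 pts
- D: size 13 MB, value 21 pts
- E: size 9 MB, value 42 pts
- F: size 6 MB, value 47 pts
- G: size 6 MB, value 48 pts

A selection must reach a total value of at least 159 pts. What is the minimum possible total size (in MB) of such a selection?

36

Subsets with value ≥ 159, sorted by total size:
- C+E+F+G: size 36, value 170
- B+D+E+F+G: size 44, value 165
Minimum size: 36 MB.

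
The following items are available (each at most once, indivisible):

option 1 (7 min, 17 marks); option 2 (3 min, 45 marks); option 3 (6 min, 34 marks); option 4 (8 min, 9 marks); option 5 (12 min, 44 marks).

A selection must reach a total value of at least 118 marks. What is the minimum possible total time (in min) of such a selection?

21

Subsets with value ≥ 118, sorted by total time:
- option 2+option 3+option 5: time 21, value 123
- option 1+option 2+option 3+option 5: time 28, value 140
- option 2+option 3+option 4+option 5: time 29, value 132
- option 1+option 2+option 3+option 4+option 5: time 36, value 149
Minimum time: 21 min.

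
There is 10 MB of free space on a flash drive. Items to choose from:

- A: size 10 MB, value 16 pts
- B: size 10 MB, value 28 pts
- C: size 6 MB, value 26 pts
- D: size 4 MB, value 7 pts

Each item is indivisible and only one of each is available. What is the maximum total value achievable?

This is a 0/1 knapsack; check combinations near the capacity.
- C+D: size 6+4=10, value 26+7=33
- B: size 10, value 28
- C: size 6, value 26
- A: size 10, value 16
Best: 33 pts.

33 pts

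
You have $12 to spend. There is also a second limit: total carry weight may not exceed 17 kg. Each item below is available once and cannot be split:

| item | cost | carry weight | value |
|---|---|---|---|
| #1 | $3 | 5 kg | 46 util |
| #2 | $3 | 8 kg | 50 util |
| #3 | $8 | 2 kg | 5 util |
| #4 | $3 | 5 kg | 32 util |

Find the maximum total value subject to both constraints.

96 util

Feasible sets respecting both limits:
- #1+#2: cost 6, carry weight 13, value 96
- #2+#4: cost 6, carry weight 13, value 82
- #1+#4: cost 6, carry weight 10, value 78
Best: 96 util.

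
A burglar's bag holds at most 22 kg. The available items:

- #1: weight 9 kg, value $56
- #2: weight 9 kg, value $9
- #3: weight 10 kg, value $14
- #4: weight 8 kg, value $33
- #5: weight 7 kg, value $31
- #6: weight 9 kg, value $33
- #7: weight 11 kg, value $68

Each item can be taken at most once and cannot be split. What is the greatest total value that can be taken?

$124

Check high-value combinations within 22 kg:
- #1+#7: weight 9+11=20, value 56+68=124
- #4+#7: weight 8+11=19, value 33+68=101
- #6+#7: weight 9+11=20, value 33+68=101
- #5+#7: weight 7+11=18, value 31+68=99
- #1+#4: weight 9+8=17, value 56+33=89
Best: $124.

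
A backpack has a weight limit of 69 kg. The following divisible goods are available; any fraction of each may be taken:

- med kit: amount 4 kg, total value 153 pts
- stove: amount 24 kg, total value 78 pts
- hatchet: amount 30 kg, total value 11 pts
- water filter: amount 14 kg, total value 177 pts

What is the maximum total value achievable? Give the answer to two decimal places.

417.90

Take in order of value per unit:
- med kit (153/4 per unit): all 4 → value 153, running total 153.00
- water filter (177/14 per unit): all 14 → value 177, running total 330.00
- stove (78/24 per unit): all 24 → value 78, running total 408.00
- hatchet (11/30 per unit): 27 of 30 → value 27×11/30 = 9.9000, running total 417.90
Total 417.90.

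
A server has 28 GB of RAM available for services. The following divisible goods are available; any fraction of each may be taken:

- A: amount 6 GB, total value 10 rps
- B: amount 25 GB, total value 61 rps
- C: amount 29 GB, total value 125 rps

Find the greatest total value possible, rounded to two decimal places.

Take in order of value per unit:
- C (125/29 per unit): 28 of 29 → value 28×125/29 = 120.6897, running total 120.69
Total 120.69.

120.69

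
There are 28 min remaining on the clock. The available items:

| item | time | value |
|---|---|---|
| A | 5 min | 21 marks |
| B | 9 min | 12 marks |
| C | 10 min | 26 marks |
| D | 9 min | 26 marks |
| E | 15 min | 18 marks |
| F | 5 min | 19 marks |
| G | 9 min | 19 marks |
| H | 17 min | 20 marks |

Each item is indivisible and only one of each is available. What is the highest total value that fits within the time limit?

Check high-value combinations within 28 min:
- A+D+F+G: time 5+9+5+9=28, value 21+26+19+19=85
- A+B+D+F: time 5+9+9+5=28, value 21+12+26+19=78
- A+C+D: time 5+10+9=24, value 21+26+26=73
Best: 85 marks.

85 marks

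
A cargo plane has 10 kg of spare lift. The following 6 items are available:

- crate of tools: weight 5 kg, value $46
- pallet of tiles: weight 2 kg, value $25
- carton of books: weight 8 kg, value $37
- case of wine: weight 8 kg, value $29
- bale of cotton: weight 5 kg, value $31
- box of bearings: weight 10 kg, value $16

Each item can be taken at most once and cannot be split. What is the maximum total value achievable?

Check high-value combinations within 10 kg:
- crate of tools+bale of cotton: weight 5+5=10, value 46+31=77
- crate of tools+pallet of tiles: weight 5+2=7, value 46+25=71
- pallet of tiles+carton of books: weight 2+8=10, value 25+37=62
- pallet of tiles+bale of cotton: weight 2+5=7, value 25+31=56
Best: $77.

$77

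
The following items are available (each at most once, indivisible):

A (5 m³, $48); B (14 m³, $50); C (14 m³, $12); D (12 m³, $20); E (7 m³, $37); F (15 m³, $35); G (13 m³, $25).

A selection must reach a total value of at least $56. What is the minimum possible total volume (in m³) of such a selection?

12

Subsets with value ≥ 56, sorted by total volume:
- A+E: volume 12, value 85
- A+D: volume 17, value 68
- A+G: volume 18, value 73
Minimum volume: 12 m³.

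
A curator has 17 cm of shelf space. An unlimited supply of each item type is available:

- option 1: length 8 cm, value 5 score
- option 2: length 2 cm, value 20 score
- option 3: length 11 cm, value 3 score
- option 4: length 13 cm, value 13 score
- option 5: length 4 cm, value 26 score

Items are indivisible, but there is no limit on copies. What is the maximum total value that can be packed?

Best value-per-unit is option 2 at 20/2, and filling with it alone uses length 8×2=16. No mix of the others beats 8×20 = 160.

160 score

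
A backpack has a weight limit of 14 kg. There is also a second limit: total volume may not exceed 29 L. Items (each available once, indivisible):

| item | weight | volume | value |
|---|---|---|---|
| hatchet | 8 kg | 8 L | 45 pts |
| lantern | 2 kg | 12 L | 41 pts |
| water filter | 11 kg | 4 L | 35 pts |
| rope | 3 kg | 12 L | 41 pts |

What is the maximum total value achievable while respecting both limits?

86 pts

Feasible sets respecting both limits:
- hatchet+lantern: weight 10, volume 20, value 86
- hatchet+rope: weight 11, volume 20, value 86
- lantern+rope: weight 5, volume 24, value 82
Best: 86 pts.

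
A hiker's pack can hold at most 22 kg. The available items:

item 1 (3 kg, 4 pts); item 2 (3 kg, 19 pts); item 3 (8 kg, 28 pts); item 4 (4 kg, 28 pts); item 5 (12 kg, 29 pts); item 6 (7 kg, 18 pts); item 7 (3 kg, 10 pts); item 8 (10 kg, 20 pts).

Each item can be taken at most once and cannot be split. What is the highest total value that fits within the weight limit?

93 pts

This is a 0/1 knapsack; check combinations near the capacity.
- item 2+item 3+item 4+item 6: weight 3+8+4+7=22, value 19+28+28+18=93
- item 1+item 2+item 3+item 4+item 7: weight 3+3+8+4+3=21, value 4+19+28+28+10=89
- item 2+item 4+item 5+item 7: weight 3+4+12+3=22, value 19+28+29+10=86
Best: 93 pts.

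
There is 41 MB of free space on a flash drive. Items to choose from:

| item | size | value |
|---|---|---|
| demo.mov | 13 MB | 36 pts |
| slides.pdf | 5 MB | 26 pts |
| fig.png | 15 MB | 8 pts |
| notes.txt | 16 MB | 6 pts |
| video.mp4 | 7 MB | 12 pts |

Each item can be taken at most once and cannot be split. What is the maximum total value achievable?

This is a 0/1 knapsack; check combinations near the capacity.
- demo.mov+slides.pdf+fig.png+video.mp4: size 13+5+15+7=40, value 36+26+8+12=82
- demo.mov+slides.pdf+notes.txt+video.mp4: size 13+5+16+7=41, value 36+26+6+12=80
- demo.mov+slides.pdf+video.mp4: size 13+5+7=25, value 36+26+12=74
Best: 82 pts.

82 pts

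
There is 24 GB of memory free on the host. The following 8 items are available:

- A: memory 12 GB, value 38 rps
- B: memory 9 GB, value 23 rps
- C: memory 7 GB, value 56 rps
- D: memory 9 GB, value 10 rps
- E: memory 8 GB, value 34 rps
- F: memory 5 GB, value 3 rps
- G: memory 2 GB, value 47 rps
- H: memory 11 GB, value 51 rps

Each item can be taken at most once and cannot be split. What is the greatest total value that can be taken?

Check high-value combinations within 24 GB:
- C+G+H: memory 7+2+11=20, value 56+47+51=154
- A+C+G: memory 12+7+2=21, value 38+56+47=141
- C+E+F+G: memory 7+8+5+2=22, value 56+34+3+47=140
- C+E+G: memory 7+8+2=17, value 56+34+47=137
Best: 154 rps.

154 rps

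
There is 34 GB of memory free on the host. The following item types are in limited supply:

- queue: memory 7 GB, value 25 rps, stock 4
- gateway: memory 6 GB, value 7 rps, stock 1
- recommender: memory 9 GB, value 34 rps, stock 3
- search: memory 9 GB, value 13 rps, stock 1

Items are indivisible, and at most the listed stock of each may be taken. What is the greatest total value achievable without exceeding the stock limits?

127 rps

Best selections within memory 34 and stock limits:
- 1×queue + 3×recommender: memory 34, value 127
- 2×queue + 2×recommender: memory 32, value 118
- 3×queue + 1×recommender: memory 30, value 109
- 1×gateway + 3×recommender: memory 33, value 109
Best: 127 rps.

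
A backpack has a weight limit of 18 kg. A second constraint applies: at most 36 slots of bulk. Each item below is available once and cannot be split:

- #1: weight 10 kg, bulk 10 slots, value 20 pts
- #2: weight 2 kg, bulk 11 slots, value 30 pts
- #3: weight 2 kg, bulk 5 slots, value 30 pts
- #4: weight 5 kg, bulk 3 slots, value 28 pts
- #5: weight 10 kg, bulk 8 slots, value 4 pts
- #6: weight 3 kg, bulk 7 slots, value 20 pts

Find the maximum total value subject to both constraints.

Feasible sets respecting both limits:
- #2+#3+#4+#6: weight 12, bulk 26, value 108
- #1+#2+#3+#6: weight 17, bulk 33, value 100
- #2+#3+#4: weight 9, bulk 19, value 88
- #2+#3+#5+#6: weight 17, bulk 31, value 84
Best: 108 pts.

108 pts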